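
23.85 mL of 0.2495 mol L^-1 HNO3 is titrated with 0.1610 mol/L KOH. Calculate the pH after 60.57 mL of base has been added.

12.65

n(acid) = 0.2495 x 0.02385 = 0.005951 mol; n(KOH) added = 0.1610 x 0.06057 = 0.009752 mol.
Base is in excess by 0.009752 - 0.005951 = 0.003801 mol in a total volume of 0.08442 L.
[OH^-] = 0.003801/0.08442 = 0.04503 M, so pOH = 1.35 and pH = 14.00 - 1.35 = 12.65.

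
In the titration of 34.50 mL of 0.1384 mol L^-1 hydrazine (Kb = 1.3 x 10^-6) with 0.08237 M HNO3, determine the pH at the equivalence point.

n(N2H4) = 0.1384 x 0.03450 = 0.004775 mol; V(HNO3) at equivalence = 0.004775/0.08237 = 0.05797 L.
At equivalence the base is fully converted to N2H5+; total volume = 0.09247 L, so [N2H5+] = 0.004775/0.09247 = 0.05164 M.
Ka(N2H5+) = Kw/Kb = 1.0e-14 / 1.3 x 10^-6 = 7.69e-9.
[H^+] = sqrt(Ka x [N2H5+]) = sqrt(7.69e-9 x 0.05164) = 1.99e-5 M.
pH = -log(1.99e-5) = 4.70.

4.70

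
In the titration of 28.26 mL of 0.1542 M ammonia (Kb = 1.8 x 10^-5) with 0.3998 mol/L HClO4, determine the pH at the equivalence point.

5.10

n(NH3) = 0.1542 x 0.02826 = 0.004358 mol; V(HClO4) at equivalence = 0.004358/0.3998 = 0.01090 L.
At equivalence the base is fully converted to NH4+; total volume = 0.03916 L, so [NH4+] = 0.004358/0.03916 = 0.1113 M.
Ka(NH4+) = Kw/Kb = 1.0e-14 / 1.8 x 10^-5 = 5.56e-10.
[H^+] = sqrt(Ka x [NH4+]) = sqrt(5.56e-10 x 0.1113) = 7.86e-6 M.
pH = -log(7.86e-6) = 5.10.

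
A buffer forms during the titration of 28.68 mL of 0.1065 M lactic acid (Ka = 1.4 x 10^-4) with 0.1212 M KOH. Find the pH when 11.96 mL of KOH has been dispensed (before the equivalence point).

3.81

Initial n(HC3H5O3) = 0.1065 x 0.02868 = 0.003054 mol.
n(KOH) added = 0.1212 x 0.01196 = 0.001450 mol, converting that many moles of HC3H5O3 to C3H5O3-.
Remaining n(HC3H5O3) = 0.001605 mol; n(C3H5O3-) = 0.001450 mol.
By Henderson-Hasselbalch, pH = pKa + log([A^-]/[HA]) = 3.85 + log(0.001450/0.001605) = 3.85 + (-0.04) = 3.81.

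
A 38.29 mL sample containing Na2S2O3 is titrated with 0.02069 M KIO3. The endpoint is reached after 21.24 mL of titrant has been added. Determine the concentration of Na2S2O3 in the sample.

n(KIO3) = 0.02069 x 0.02124 = 0.0004395 mol.
From the balanced equation, 1 mol KIO3 reacts with 6 mol Na2S2O3, so n(Na2S2O3) = 0.0004395 x 6/1 = 0.002637 mol.
[Na2S2O3] = 0.002637 / 0.03829 L = 0.0689 M.

0.0689 M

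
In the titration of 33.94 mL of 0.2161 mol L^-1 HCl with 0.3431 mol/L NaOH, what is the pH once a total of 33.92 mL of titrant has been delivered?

12.80

n(acid) = 0.2161 x 0.03394 = 0.007334 mol; n(NaOH) added = 0.3431 x 0.03392 = 0.01164 mol.
Base is in excess by 0.01164 - 0.007334 = 0.004304 mol in a total volume of 0.06786 L.
[OH^-] = 0.004304/0.06786 = 0.06342 M, so pOH = 1.20 and pH = 14.00 - 1.20 = 12.80.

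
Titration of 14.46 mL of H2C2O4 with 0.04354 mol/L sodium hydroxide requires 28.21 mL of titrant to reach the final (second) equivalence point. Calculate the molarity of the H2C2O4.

0.0425 M

n(NaOH) = 0.04354 x 0.02821 = 0.001228 mol.
At the final (second) equivalence point, 2 mol OH^- react per mol H2C2O4, so n(H2C2O4) = 0.001228 / 2 = 0.0006141 mol.
[H2C2O4] = 0.0006141 / 0.01446 L = 0.0425 M.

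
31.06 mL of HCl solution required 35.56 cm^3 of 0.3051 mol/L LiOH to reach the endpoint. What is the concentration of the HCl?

n(LiOH) delivered = 0.3051 x 0.03556 = 0.01085 mol.
For a 1:1 reaction, n(HCl) = 0.01085 mol.
[HCl] = 0.01085 mol / 0.03106 L = 0.349 M.

0.349 M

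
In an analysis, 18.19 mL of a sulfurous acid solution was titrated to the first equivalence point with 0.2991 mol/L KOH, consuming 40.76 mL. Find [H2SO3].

n(KOH) = 0.2991 x 0.04076 = 0.01219 mol.
At the first equivalence point, 1 mol OH^- react per mol H2SO3, so n(H2SO3) = 0.01219 / 1 = 0.01219 mol.
[H2SO3] = 0.01219 / 0.01819 L = 0.670 M.

0.670 M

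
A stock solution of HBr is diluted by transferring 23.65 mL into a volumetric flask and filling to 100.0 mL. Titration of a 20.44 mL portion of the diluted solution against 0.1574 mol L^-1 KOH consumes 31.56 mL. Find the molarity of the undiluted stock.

1.03 M

n(KOH) = 0.1574 x 0.03156 = 0.004968 mol.
n(HBr) in the aliquot = 0.004968 mol.
[diluted HBr] = 0.004968 / 0.02044 = 0.2430 M.
Dilution factor = 100.0/23.65 = 4.228, so [stock] = 0.2430 x 4.228 = 1.03 M.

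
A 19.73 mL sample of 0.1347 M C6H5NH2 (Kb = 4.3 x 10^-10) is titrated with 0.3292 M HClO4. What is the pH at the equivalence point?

2.83

n(C6H5NH2) = 0.1347 x 0.01973 = 0.002658 mol; V(HClO4) at equivalence = 0.002658/0.3292 = 0.008073 L.
At equivalence the base is fully converted to C6H5NH3+; total volume = 0.02780 L, so [C6H5NH3+] = 0.002658/0.02780 = 0.09559 M.
Ka(C6H5NH3+) = Kw/Kb = 1.0e-14 / 4.3 x 10^-10 = 2.33e-5.
[H^+] = sqrt(Ka x [C6H5NH3+]) = sqrt(2.33e-5 x 0.09559) = 0.00149 M.
pH = -log(0.00149) = 2.83.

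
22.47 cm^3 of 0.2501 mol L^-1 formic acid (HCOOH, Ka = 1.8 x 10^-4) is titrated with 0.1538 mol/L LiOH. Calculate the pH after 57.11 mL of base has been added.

n(acid) = 0.2501 x 0.02247 = 0.005620 mol; n(LiOH) added = 0.1538 x 0.05711 = 0.008784 mol.
Base is in excess by 0.008784 - 0.005620 = 0.003164 mol in a total volume of 0.07958 L.
[OH^-] = 0.003164/0.07958 = 0.03976 M, so pOH = 1.40 and pH = 14.00 - 1.40 = 12.60.

12.60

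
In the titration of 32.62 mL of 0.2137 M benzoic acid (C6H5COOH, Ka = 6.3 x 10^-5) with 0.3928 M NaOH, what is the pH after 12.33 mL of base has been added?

4.56

Initial n(C6H5COOH) = 0.2137 x 0.03262 = 0.006971 mol.
n(NaOH) added = 0.3928 x 0.01233 = 0.004843 mol, converting that many moles of C6H5COOH to C6H5COO-.
Remaining n(C6H5COOH) = 0.002128 mol; n(C6H5COO-) = 0.004843 mol.
By Henderson-Hasselbalch, pH = pKa + log([A^-]/[HA]) = 4.20 + log(0.004843/0.002128) = 4.20 + (+0.36) = 4.56.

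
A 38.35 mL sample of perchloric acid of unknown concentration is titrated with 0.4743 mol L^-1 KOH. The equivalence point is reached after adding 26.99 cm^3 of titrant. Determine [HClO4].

0.334 M

n(KOH) delivered = 0.4743 x 0.02699 = 0.01280 mol.
For a 1:1 reaction, n(HClO4) = 0.01280 mol.
[HClO4] = 0.01280 mol / 0.03835 L = 0.334 M.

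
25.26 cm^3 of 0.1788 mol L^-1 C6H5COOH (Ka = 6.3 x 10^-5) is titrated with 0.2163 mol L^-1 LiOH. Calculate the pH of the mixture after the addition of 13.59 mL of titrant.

4.47

Initial n(C6H5COOH) = 0.1788 x 0.02526 = 0.004516 mol.
n(LiOH) added = 0.2163 x 0.01359 = 0.002940 mol, converting that many moles of C6H5COOH to C6H5COO-.
Remaining n(C6H5COOH) = 0.001577 mol; n(C6H5COO-) = 0.002940 mol.
By Henderson-Hasselbalch, pH = pKa + log([A^-]/[HA]) = 4.20 + log(0.002940/0.001577) = 4.20 + (+0.27) = 4.47.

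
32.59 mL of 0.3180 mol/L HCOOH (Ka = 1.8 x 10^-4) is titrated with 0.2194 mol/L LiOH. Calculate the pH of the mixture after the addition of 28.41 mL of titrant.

3.92

Initial n(HCOOH) = 0.3180 x 0.03259 = 0.01036 mol.
n(LiOH) added = 0.2194 x 0.02841 = 0.006233 mol, converting that many moles of HCOOH to HCOO-.
Remaining n(HCOOH) = 0.004130 mol; n(HCOO-) = 0.006233 mol.
By Henderson-Hasselbalch, pH = pKa + log([A^-]/[HA]) = 3.74 + log(0.006233/0.004130) = 3.74 + (+0.18) = 3.92.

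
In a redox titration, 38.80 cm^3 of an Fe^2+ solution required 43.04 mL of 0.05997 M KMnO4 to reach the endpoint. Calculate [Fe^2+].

n(KMnO4) = 0.05997 x 0.04304 = 0.002581 mol.
From the balanced equation, 1 mol KMnO4 reacts with 5 mol Fe^2+, so n(Fe^2+) = 0.002581 x 5/1 = 0.01291 mol.
[Fe^2+] = 0.01291 / 0.03880 L = 0.333 M.

0.333 M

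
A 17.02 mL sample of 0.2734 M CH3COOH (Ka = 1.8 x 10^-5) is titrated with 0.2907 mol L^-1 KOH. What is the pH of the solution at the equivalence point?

8.95

n(CH3COOH) = 0.2734 x 0.01702 = 0.004653 mol; V(KOH) at equivalence = 0.004653/0.2907 = 0.01601 L.
At equivalence all the acid is converted to CH3COO-; total volume = 0.01702 + 0.01601 = 0.03303 L, so [CH3COO-] = 0.004653/0.03303 = 0.1409 M.
Kb = Kw/Ka = 1.0e-14 / 1.8 x 10^-5 = 5.56e-10.
[OH^-] = sqrt(Kb x [CH3COO-]) = sqrt(5.56e-10 x 0.1409) = 8.85e-6 M.
pOH = 5.05, so pH = 14.00 - 5.05 = 8.95.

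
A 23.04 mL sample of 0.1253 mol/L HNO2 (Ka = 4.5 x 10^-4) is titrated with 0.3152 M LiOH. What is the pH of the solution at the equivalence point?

8.15

n(HNO2) = 0.1253 x 0.02304 = 0.002887 mol; V(LiOH) at equivalence = 0.002887/0.3152 = 0.009159 L.
At equivalence all the acid is converted to NO2-; total volume = 0.02304 + 0.009159 = 0.03220 L, so [NO2-] = 0.002887/0.03220 = 0.08966 M.
Kb = Kw/Ka = 1.0e-14 / 4.5 x 10^-4 = 2.22e-11.
[OH^-] = sqrt(Kb x [NO2-]) = sqrt(2.22e-11 x 0.08966) = 1.41e-6 M.
pOH = 5.85, so pH = 14.00 - 5.85 = 8.15.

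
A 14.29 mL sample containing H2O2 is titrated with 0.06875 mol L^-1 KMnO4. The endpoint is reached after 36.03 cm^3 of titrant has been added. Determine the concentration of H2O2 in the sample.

n(KMnO4) = 0.06875 x 0.03603 = 0.002477 mol.
From the balanced equation, 2 mol KMnO4 reacts with 5 mol H2O2, so n(H2O2) = 0.002477 x 5/2 = 0.006193 mol.
[H2O2] = 0.006193 / 0.01429 L = 0.433 M.

0.433 M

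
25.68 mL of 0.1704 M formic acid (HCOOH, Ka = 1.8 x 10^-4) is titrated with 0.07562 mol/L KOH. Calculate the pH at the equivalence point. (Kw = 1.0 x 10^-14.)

8.23

n(HCOOH) = 0.1704 x 0.02568 = 0.004376 mol; V(KOH) at equivalence = 0.004376/0.07562 = 0.05787 L.
At equivalence all the acid is converted to HCOO-; total volume = 0.02568 + 0.05787 = 0.08355 L, so [HCOO-] = 0.004376/0.08355 = 0.05238 M.
Kb = Kw/Ka = 1.0e-14 / 1.8 x 10^-4 = 5.56e-11.
[OH^-] = sqrt(Kb x [HCOO-]) = sqrt(5.56e-11 x 0.05238) = 1.71e-6 M.
pOH = 5.77, so pH = 14.00 - 5.77 = 8.23.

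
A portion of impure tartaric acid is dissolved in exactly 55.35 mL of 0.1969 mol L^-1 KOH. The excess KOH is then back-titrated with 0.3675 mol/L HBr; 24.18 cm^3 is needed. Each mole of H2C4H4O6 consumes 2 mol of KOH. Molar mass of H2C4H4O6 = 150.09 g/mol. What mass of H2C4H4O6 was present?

Total n(KOH) added = 0.1969 x 0.05535 = 0.01090 mol.
n(HBr) used = 0.3675 x 0.02418 = 0.008886 mol, which equals the excess n(KOH).
So n(KOH) consumed by the sample = 0.01090 - 0.008886 = 0.002012 mol.
n(H2C4H4O6) = 0.002012 / 2 = 0.001006 mol.
mass = 0.001006 mol x 150.09 g/mol = 0.151 g.

0.151 g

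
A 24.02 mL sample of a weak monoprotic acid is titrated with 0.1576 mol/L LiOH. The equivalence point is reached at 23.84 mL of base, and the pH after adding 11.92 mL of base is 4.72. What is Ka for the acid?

1.9 x 10^-5

11.92 mL is half of the equivalence volume, so this is the half-equivalence point where [HA] = [A^-].
At half-equivalence pH = pKa, so pKa = 4.72.
Ka = 10^(-4.72) = 1.9 x 10^-5.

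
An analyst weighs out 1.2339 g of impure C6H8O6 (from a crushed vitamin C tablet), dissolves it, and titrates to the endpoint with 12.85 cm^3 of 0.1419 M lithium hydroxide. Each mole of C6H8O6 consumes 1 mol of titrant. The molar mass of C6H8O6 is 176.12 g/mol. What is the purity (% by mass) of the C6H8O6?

26.0%

n(LiOH) = 0.1419 x 0.01285 = 0.001823 mol.
n(C6H8O6) = 0.001823 / 1 = 0.001823 mol.
mass of C6H8O6 = 0.001823 x 176.12 = 0.3211 g.
% purity = 0.3211 / 1.2339 x 100 = 26.0%.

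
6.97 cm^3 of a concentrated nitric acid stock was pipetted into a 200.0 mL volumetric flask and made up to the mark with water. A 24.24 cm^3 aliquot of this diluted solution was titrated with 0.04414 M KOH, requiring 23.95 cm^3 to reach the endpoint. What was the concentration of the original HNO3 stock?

1.25 M

n(KOH) = 0.04414 x 0.02395 = 0.001057 mol.
n(HNO3) in the aliquot = 0.001057 mol.
[diluted HNO3] = 0.001057 / 0.02424 = 0.04361 M.
Dilution factor = 200.0/6.970 = 28.69, so [stock] = 0.04361 x 28.69 = 1.25 M.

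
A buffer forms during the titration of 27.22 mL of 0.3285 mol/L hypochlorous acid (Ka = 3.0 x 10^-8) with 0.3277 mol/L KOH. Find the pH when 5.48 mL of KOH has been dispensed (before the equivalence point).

6.92

Initial n(HClO) = 0.3285 x 0.02722 = 0.008942 mol.
n(KOH) added = 0.3277 x 0.005480 = 0.001796 mol, converting that many moles of HClO to ClO-.
Remaining n(HClO) = 0.007146 mol; n(ClO-) = 0.001796 mol.
By Henderson-Hasselbalch, pH = pKa + log([A^-]/[HA]) = 7.52 + log(0.001796/0.007146) = 7.52 + (-0.60) = 6.92.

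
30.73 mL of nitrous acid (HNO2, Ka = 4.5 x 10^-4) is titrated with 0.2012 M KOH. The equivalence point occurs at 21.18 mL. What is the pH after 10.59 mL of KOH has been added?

10.59 mL is exactly half the equivalence volume (21.18/2), i.e. the half-equivalence point.
There, n(HA) = n(A^-), so pH = pKa = -log(4.5 x 10^-4) = 3.35.

3.35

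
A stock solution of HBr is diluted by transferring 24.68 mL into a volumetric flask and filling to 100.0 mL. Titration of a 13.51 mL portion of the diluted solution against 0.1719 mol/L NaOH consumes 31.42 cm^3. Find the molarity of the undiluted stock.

n(NaOH) = 0.1719 x 0.03142 = 0.005401 mol.
n(HBr) in the aliquot = 0.005401 mol.
[diluted HBr] = 0.005401 / 0.01351 = 0.3998 M.
Dilution factor = 100.0/24.68 = 4.052, so [stock] = 0.3998 x 4.052 = 1.62 M.

1.62 M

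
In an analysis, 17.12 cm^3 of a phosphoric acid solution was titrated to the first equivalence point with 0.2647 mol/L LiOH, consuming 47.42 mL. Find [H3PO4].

0.733 M

n(LiOH) = 0.2647 x 0.04742 = 0.01255 mol.
At the first equivalence point, 1 mol OH^- react per mol H3PO4, so n(H3PO4) = 0.01255 / 1 = 0.01255 mol.
[H3PO4] = 0.01255 / 0.01712 L = 0.733 M.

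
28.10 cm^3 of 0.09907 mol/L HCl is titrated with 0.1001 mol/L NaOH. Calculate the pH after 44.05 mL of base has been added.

n(acid) = 0.09907 x 0.02810 = 0.002784 mol; n(NaOH) added = 0.1001 x 0.04405 = 0.004409 mol.
Base is in excess by 0.004409 - 0.002784 = 0.001626 mol in a total volume of 0.07215 L.
[OH^-] = 0.001626/0.07215 = 0.02253 M, so pOH = 1.65 and pH = 14.00 - 1.65 = 12.35.

12.35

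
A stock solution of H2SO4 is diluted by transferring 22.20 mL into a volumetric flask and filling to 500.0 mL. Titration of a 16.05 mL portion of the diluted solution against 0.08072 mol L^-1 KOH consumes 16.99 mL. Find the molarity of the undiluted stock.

n(KOH) = 0.08072 x 0.01699 = 0.001371 mol.
n(H2SO4) in the aliquot = 0.001371 x 1/2 = 0.0006857 mol.
[diluted H2SO4] = 0.0006857 / 0.01605 = 0.04272 M.
Dilution factor = 500.0/22.20 = 22.52, so [stock] = 0.04272 x 22.52 = 0.962 M.

0.962 M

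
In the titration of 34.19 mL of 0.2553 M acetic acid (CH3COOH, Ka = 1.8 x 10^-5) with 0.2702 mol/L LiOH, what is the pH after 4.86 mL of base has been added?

Initial n(CH3COOH) = 0.2553 x 0.03419 = 0.008729 mol.
n(LiOH) added = 0.2702 x 0.004860 = 0.001313 mol, converting that many moles of CH3COOH to CH3COO-.
Remaining n(CH3COOH) = 0.007416 mol; n(CH3COO-) = 0.001313 mol.
By Henderson-Hasselbalch, pH = pKa + log([A^-]/[HA]) = 4.74 + log(0.001313/0.007416) = 4.74 + (-0.75) = 3.99.

3.99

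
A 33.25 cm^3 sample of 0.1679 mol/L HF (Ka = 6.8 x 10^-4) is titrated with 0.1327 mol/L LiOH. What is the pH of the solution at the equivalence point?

n(HF) = 0.1679 x 0.03325 = 0.005583 mol; V(LiOH) at equivalence = 0.005583/0.1327 = 0.04207 L.
At equivalence all the acid is converted to F-; total volume = 0.03325 + 0.04207 = 0.07532 L, so [F-] = 0.005583/0.07532 = 0.07412 M.
Kb = Kw/Ka = 1.0e-14 / 6.8 x 10^-4 = 1.47e-11.
[OH^-] = sqrt(Kb x [F-]) = sqrt(1.47e-11 x 0.07412) = 1.04e-6 M.
pOH = 5.98, so pH = 14.00 - 5.98 = 8.02.

8.02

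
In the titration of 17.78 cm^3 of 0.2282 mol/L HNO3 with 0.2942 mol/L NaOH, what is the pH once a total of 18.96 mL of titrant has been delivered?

n(acid) = 0.2282 x 0.01778 = 0.004057 mol; n(NaOH) added = 0.2942 x 0.01896 = 0.005578 mol.
Base is in excess by 0.005578 - 0.004057 = 0.001521 mol in a total volume of 0.03674 L.
[OH^-] = 0.001521/0.03674 = 0.04139 M, so pOH = 1.38 and pH = 14.00 - 1.38 = 12.62.

12.62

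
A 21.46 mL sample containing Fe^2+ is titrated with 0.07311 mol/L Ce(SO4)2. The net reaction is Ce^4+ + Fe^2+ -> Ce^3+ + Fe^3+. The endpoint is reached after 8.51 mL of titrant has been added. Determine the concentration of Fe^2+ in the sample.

0.0290 M

n(Ce(SO4)2) = 0.07311 x 0.008510 = 0.0006222 mol.
From the balanced equation, 1 mol Ce(SO4)2 reacts with 1 mol Fe^2+, so n(Fe^2+) = 0.0006222 x 1/1 = 0.0006222 mol.
[Fe^2+] = 0.0006222 / 0.02146 L = 0.0290 M.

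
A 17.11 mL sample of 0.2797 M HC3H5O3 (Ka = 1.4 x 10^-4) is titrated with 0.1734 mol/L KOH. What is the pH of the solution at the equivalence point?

8.44

n(HC3H5O3) = 0.2797 x 0.01711 = 0.004786 mol; V(KOH) at equivalence = 0.004786/0.1734 = 0.02760 L.
At equivalence all the acid is converted to C3H5O3-; total volume = 0.01711 + 0.02760 = 0.04471 L, so [C3H5O3-] = 0.004786/0.04471 = 0.1070 M.
Kb = Kw/Ka = 1.0e-14 / 1.4 x 10^-4 = 7.14e-11.
[OH^-] = sqrt(Kb x [C3H5O3-]) = sqrt(7.14e-11 x 0.1070) = 2.77e-6 M.
pOH = 5.56, so pH = 14.00 - 5.56 = 8.44.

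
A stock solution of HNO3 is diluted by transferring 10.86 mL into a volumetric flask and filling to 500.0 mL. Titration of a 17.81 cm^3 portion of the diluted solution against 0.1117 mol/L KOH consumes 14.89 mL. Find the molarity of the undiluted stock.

4.30 M

n(KOH) = 0.1117 x 0.01489 = 0.001663 mol.
n(HNO3) in the aliquot = 0.001663 mol.
[diluted HNO3] = 0.001663 / 0.01781 = 0.09339 M.
Dilution factor = 500.0/10.86 = 46.04, so [stock] = 0.09339 x 46.04 = 4.30 M.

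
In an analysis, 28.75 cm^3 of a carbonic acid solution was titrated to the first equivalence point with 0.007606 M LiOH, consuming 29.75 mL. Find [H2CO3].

0.00787 M

n(LiOH) = 0.007606 x 0.02975 = 0.0002263 mol.
At the first equivalence point, 1 mol OH^- react per mol H2CO3, so n(H2CO3) = 0.0002263 / 1 = 0.0002263 mol.
[H2CO3] = 0.0002263 / 0.02875 L = 0.00787 M.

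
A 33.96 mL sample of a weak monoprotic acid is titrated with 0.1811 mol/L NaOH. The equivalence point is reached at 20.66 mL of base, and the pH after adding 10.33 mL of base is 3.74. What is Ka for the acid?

1.8 x 10^-4

10.33 mL is half of the equivalence volume, so this is the half-equivalence point where [HA] = [A^-].
At half-equivalence pH = pKa, so pKa = 3.74.
Ka = 10^(-3.74) = 1.8 x 10^-4.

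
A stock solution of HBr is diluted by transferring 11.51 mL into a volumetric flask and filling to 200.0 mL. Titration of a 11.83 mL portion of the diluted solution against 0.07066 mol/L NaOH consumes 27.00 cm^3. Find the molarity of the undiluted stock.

2.80 M

n(NaOH) = 0.07066 x 0.02700 = 0.001908 mol.
n(HBr) in the aliquot = 0.001908 mol.
[diluted HBr] = 0.001908 / 0.01183 = 0.1613 M.
Dilution factor = 200.0/11.51 = 17.38, so [stock] = 0.1613 x 17.38 = 2.80 M.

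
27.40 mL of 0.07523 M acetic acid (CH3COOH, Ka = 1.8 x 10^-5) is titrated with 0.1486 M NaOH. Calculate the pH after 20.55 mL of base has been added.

n(acid) = 0.07523 x 0.02740 = 0.002061 mol; n(NaOH) added = 0.1486 x 0.02055 = 0.003054 mol.
Base is in excess by 0.003054 - 0.002061 = 0.0009924 mol in a total volume of 0.04795 L.
[OH^-] = 0.0009924/0.04795 = 0.02070 M, so pOH = 1.68 and pH = 14.00 - 1.68 = 12.32.

12.32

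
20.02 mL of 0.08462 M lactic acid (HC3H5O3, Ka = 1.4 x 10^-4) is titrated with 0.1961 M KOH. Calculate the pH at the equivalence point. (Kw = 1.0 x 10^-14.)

8.31

n(HC3H5O3) = 0.08462 x 0.02002 = 0.001694 mol; V(KOH) at equivalence = 0.001694/0.1961 = 0.008639 L.
At equivalence all the acid is converted to C3H5O3-; total volume = 0.02002 + 0.008639 = 0.02866 L, so [C3H5O3-] = 0.001694/0.02866 = 0.05911 M.
Kb = Kw/Ka = 1.0e-14 / 1.4 x 10^-4 = 7.14e-11.
[OH^-] = sqrt(Kb x [C3H5O3-]) = sqrt(7.14e-11 x 0.05911) = 2.05e-6 M.
pOH = 5.69, so pH = 14.00 - 5.69 = 8.31.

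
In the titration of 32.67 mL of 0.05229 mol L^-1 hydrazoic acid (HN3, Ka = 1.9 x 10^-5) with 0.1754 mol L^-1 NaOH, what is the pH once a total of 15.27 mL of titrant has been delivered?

12.31

n(acid) = 0.05229 x 0.03267 = 0.001708 mol; n(NaOH) added = 0.1754 x 0.01527 = 0.002678 mol.
Base is in excess by 0.002678 - 0.001708 = 0.0009700 mol in a total volume of 0.04794 L.
[OH^-] = 0.0009700/0.04794 = 0.02023 M, so pOH = 1.69 and pH = 14.00 - 1.69 = 12.31.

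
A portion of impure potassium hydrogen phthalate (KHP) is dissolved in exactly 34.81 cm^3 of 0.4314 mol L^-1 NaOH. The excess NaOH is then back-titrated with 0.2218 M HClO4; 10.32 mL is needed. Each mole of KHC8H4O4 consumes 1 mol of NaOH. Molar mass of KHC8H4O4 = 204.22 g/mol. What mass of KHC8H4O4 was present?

Total n(NaOH) added = 0.4314 x 0.03481 = 0.01502 mol.
n(HClO4) used = 0.2218 x 0.01032 = 0.002289 mol, which equals the excess n(NaOH).
So n(NaOH) consumed by the sample = 0.01502 - 0.002289 = 0.01273 mol.
n(KHC8H4O4) = 0.01273 / 1 = 0.01273 mol.
mass = 0.01273 mol x 204.22 g/mol = 2.60 g.

2.60 g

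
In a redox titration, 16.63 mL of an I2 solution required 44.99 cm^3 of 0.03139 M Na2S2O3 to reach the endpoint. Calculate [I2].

n(Na2S2O3) = 0.03139 x 0.04499 = 0.001412 mol.
From the balanced equation, 2 mol Na2S2O3 reacts with 1 mol I2, so n(I2) = 0.001412 x 1/2 = 0.0007061 mol.
[I2] = 0.0007061 / 0.01663 L = 0.0425 M.

0.0425 M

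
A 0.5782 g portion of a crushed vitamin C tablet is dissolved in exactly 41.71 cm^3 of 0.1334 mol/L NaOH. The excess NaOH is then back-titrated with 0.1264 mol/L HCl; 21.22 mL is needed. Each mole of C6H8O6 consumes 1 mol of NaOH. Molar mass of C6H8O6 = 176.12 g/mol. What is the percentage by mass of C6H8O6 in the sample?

Total n(NaOH) added = 0.1334 x 0.04171 = 0.005564 mol.
n(HCl) used = 0.1264 x 0.02122 = 0.002682 mol, which equals the excess n(NaOH).
So n(NaOH) consumed by the sample = 0.005564 - 0.002682 = 0.002882 mol.
n(C6H8O6) = 0.002882 / 1 = 0.002882 mol.
mass C6H8O6 = 0.002882 x 176.12 = 0.5076 g, so %C6H8O6 = 0.5076/0.5782 x 100 = 87.8%.

87.8%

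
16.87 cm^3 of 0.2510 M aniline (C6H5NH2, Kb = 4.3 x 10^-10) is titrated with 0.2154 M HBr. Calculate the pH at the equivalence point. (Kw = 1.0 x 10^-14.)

n(C6H5NH2) = 0.2510 x 0.01687 = 0.004234 mol; V(HBr) at equivalence = 0.004234/0.2154 = 0.01966 L.
At equivalence the base is fully converted to C6H5NH3+; total volume = 0.03653 L, so [C6H5NH3+] = 0.004234/0.03653 = 0.1159 M.
Ka(C6H5NH3+) = Kw/Kb = 1.0e-14 / 4.3 x 10^-10 = 2.33e-5.
[H^+] = sqrt(Ka x [C6H5NH3+]) = sqrt(2.33e-5 x 0.1159) = 0.00164 M.
pH = -log(0.00164) = 2.78.

2.78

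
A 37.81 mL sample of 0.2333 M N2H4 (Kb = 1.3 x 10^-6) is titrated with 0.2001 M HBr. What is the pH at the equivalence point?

4.54

n(N2H4) = 0.2333 x 0.03781 = 0.008821 mol; V(HBr) at equivalence = 0.008821/0.2001 = 0.04408 L.
At equivalence the base is fully converted to N2H5+; total volume = 0.08189 L, so [N2H5+] = 0.008821/0.08189 = 0.1077 M.
Ka(N2H5+) = Kw/Kb = 1.0e-14 / 1.3 x 10^-6 = 7.69e-9.
[H^+] = sqrt(Ka x [N2H5+]) = sqrt(7.69e-9 x 0.1077) = 2.88e-5 M.
pH = -log(2.88e-5) = 4.54.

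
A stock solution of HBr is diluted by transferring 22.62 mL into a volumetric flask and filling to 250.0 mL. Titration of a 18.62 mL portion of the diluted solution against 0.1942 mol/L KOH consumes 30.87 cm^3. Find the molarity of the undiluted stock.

3.56 M

n(KOH) = 0.1942 x 0.03087 = 0.005995 mol.
n(HBr) in the aliquot = 0.005995 mol.
[diluted HBr] = 0.005995 / 0.01862 = 0.3220 M.
Dilution factor = 250.0/22.62 = 11.05, so [stock] = 0.3220 x 11.05 = 3.56 M.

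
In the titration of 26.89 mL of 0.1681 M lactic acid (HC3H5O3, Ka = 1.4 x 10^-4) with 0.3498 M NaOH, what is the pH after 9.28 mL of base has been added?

4.26

Initial n(HC3H5O3) = 0.1681 x 0.02689 = 0.004520 mol.
n(NaOH) added = 0.3498 x 0.009280 = 0.003246 mol, converting that many moles of HC3H5O3 to C3H5O3-.
Remaining n(HC3H5O3) = 0.001274 mol; n(C3H5O3-) = 0.003246 mol.
By Henderson-Hasselbalch, pH = pKa + log([A^-]/[HA]) = 3.85 + log(0.003246/0.001274) = 3.85 + (+0.41) = 4.26.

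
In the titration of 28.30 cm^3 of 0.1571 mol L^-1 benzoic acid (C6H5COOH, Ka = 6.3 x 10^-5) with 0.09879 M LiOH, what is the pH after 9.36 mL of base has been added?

Initial n(C6H5COOH) = 0.1571 x 0.02830 = 0.004446 mol.
n(LiOH) added = 0.09879 x 0.009360 = 0.0009247 mol, converting that many moles of C6H5COOH to C6H5COO-.
Remaining n(C6H5COOH) = 0.003521 mol; n(C6H5COO-) = 0.0009247 mol.
By Henderson-Hasselbalch, pH = pKa + log([A^-]/[HA]) = 4.20 + log(0.0009247/0.003521) = 4.20 + (-0.58) = 3.62.

3.62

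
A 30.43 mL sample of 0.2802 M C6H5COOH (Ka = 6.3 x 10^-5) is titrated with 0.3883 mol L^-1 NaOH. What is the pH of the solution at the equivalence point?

n(C6H5COOH) = 0.2802 x 0.03043 = 0.008526 mol; V(NaOH) at equivalence = 0.008526/0.3883 = 0.02196 L.
At equivalence all the acid is converted to C6H5COO-; total volume = 0.03043 + 0.02196 = 0.05239 L, so [C6H5COO-] = 0.008526/0.05239 = 0.1628 M.
Kb = Kw/Ka = 1.0e-14 / 6.3 x 10^-5 = 1.59e-10.
[OH^-] = sqrt(Kb x [C6H5COO-]) = sqrt(1.59e-10 x 0.1628) = 5.08e-6 M.
pOH = 5.29, so pH = 14.00 - 5.29 = 8.71.

8.71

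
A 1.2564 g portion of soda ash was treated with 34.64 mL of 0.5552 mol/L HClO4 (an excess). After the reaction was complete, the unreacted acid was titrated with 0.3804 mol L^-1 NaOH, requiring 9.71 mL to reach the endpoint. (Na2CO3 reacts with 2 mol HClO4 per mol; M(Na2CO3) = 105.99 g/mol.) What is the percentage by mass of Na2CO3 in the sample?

Total n(HClO4) added = 0.5552 x 0.03464 = 0.01923 mol.
n(NaOH) used = 0.3804 x 0.009710 = 0.003694 mol, which equals the excess n(HClO4).
So n(HClO4) consumed by the sample = 0.01923 - 0.003694 = 0.01554 mol.
n(Na2CO3) = 0.01554 / 2 = 0.007769 mol.
mass Na2CO3 = 0.007769 x 105.99 = 0.8235 g, so %Na2CO3 = 0.8235/1.2564 x 100 = 65.5%.

65.5%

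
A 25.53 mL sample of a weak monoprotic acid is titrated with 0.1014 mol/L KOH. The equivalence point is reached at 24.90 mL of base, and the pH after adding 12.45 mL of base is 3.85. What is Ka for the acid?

12.45 mL is half of the equivalence volume, so this is the half-equivalence point where [HA] = [A^-].
At half-equivalence pH = pKa, so pKa = 3.85.
Ka = 10^(-3.85) = 1.4 x 10^-4.

1.4 x 10^-4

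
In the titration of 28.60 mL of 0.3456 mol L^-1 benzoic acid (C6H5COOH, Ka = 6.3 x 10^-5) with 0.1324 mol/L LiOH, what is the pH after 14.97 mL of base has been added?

3.60

Initial n(C6H5COOH) = 0.3456 x 0.02860 = 0.009884 mol.
n(LiOH) added = 0.1324 x 0.01497 = 0.001982 mol, converting that many moles of C6H5COOH to C6H5COO-.
Remaining n(C6H5COOH) = 0.007902 mol; n(C6H5COO-) = 0.001982 mol.
By Henderson-Hasselbalch, pH = pKa + log([A^-]/[HA]) = 4.20 + log(0.001982/0.007902) = 4.20 + (-0.60) = 3.60.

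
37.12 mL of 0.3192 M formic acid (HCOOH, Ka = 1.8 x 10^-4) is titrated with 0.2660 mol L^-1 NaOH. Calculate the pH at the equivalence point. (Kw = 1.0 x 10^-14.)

8.45

n(HCOOH) = 0.3192 x 0.03712 = 0.01185 mol; V(NaOH) at equivalence = 0.01185/0.2660 = 0.04454 L.
At equivalence all the acid is converted to HCOO-; total volume = 0.03712 + 0.04454 = 0.08166 L, so [HCOO-] = 0.01185/0.08166 = 0.1451 M.
Kb = Kw/Ka = 1.0e-14 / 1.8 x 10^-4 = 5.56e-11.
[OH^-] = sqrt(Kb x [HCOO-]) = sqrt(5.56e-11 x 0.1451) = 2.84e-6 M.
pOH = 5.55, so pH = 14.00 - 5.55 = 8.45.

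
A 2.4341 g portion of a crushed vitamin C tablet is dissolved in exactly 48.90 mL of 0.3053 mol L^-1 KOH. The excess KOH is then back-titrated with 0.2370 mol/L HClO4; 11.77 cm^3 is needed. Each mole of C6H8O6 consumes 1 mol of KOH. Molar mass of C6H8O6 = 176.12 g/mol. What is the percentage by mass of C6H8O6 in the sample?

87.8%

Total n(KOH) added = 0.3053 x 0.04890 = 0.01493 mol.
n(HClO4) used = 0.2370 x 0.01177 = 0.002789 mol, which equals the excess n(KOH).
So n(KOH) consumed by the sample = 0.01493 - 0.002789 = 0.01214 mol.
n(C6H8O6) = 0.01214 / 1 = 0.01214 mol.
mass C6H8O6 = 0.01214 x 176.12 = 2.138 g, so %C6H8O6 = 2.138/2.4341 x 100 = 87.8%.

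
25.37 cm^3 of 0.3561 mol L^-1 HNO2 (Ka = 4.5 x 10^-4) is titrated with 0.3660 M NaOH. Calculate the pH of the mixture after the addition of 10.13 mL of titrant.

Initial n(HNO2) = 0.3561 x 0.02537 = 0.009034 mol.
n(NaOH) added = 0.3660 x 0.01013 = 0.003708 mol, converting that many moles of HNO2 to NO2-.
Remaining n(HNO2) = 0.005327 mol; n(NO2-) = 0.003708 mol.
By Henderson-Hasselbalch, pH = pKa + log([A^-]/[HA]) = 3.35 + log(0.003708/0.005327) = 3.35 + (-0.16) = 3.19.

3.19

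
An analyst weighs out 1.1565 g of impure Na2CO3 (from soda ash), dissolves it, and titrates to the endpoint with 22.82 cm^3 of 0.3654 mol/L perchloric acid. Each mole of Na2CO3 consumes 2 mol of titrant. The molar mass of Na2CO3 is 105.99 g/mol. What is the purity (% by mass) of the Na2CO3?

38.2%

n(HClO4) = 0.3654 x 0.02282 = 0.008338 mol.
n(Na2CO3) = 0.008338 / 2 = 0.004169 mol.
mass of Na2CO3 = 0.004169 x 105.99 = 0.4419 g.
% purity = 0.4419 / 1.1565 x 100 = 38.2%.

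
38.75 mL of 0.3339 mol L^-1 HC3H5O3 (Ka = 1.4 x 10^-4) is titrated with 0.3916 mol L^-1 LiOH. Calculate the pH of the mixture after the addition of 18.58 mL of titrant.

3.96

Initial n(HC3H5O3) = 0.3339 x 0.03875 = 0.01294 mol.
n(LiOH) added = 0.3916 x 0.01858 = 0.007276 mol, converting that many moles of HC3H5O3 to C3H5O3-.
Remaining n(HC3H5O3) = 0.005663 mol; n(C3H5O3-) = 0.007276 mol.
By Henderson-Hasselbalch, pH = pKa + log([A^-]/[HA]) = 3.85 + log(0.007276/0.005663) = 3.85 + (+0.11) = 3.96.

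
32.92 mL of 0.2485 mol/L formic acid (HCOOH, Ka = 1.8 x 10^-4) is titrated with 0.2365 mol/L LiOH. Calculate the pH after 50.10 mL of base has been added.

n(acid) = 0.2485 x 0.03292 = 0.008181 mol; n(LiOH) added = 0.2365 x 0.05010 = 0.01185 mol.
Base is in excess by 0.01185 - 0.008181 = 0.003668 mol in a total volume of 0.08302 L.
[OH^-] = 0.003668/0.08302 = 0.04418 M, so pOH = 1.35 and pH = 14.00 - 1.35 = 12.65.

12.65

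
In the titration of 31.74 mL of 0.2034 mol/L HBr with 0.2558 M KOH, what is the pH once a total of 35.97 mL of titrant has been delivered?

n(acid) = 0.2034 x 0.03174 = 0.006456 mol; n(KOH) added = 0.2558 x 0.03597 = 0.009201 mol.
Base is in excess by 0.009201 - 0.006456 = 0.002745 mol in a total volume of 0.06771 L.
[OH^-] = 0.002745/0.06771 = 0.04054 M, so pOH = 1.39 and pH = 14.00 - 1.39 = 12.61.

12.61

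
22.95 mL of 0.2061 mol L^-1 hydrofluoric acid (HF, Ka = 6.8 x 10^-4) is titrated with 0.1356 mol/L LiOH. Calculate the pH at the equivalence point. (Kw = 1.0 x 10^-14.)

n(HF) = 0.2061 x 0.02295 = 0.004730 mol; V(LiOH) at equivalence = 0.004730/0.1356 = 0.03488 L.
At equivalence all the acid is converted to F-; total volume = 0.02295 + 0.03488 = 0.05783 L, so [F-] = 0.004730/0.05783 = 0.08179 M.
Kb = Kw/Ka = 1.0e-14 / 6.8 x 10^-4 = 1.47e-11.
[OH^-] = sqrt(Kb x [F-]) = sqrt(1.47e-11 x 0.08179) = 1.10e-6 M.
pOH = 5.96, so pH = 14.00 - 5.96 = 8.04.

8.04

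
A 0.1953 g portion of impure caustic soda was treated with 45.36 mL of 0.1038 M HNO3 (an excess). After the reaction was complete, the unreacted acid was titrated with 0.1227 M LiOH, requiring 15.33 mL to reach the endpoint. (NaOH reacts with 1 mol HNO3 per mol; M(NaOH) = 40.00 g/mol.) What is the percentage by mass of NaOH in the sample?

57.9%

Total n(HNO3) added = 0.1038 x 0.04536 = 0.004708 mol.
n(LiOH) used = 0.1227 x 0.01533 = 0.001881 mol, which equals the excess n(HNO3).
So n(HNO3) consumed by the sample = 0.004708 - 0.001881 = 0.002827 mol.
n(NaOH) = 0.002827 / 1 = 0.002827 mol.
mass NaOH = 0.002827 x 40.00 = 0.1131 g, so %NaOH = 0.1131/0.1953 x 100 = 57.9%.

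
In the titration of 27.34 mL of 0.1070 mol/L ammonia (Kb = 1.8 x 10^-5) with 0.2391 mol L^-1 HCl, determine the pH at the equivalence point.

5.19

n(NH3) = 0.1070 x 0.02734 = 0.002925 mol; V(HCl) at equivalence = 0.002925/0.2391 = 0.01223 L.
At equivalence the base is fully converted to NH4+; total volume = 0.03957 L, so [NH4+] = 0.002925/0.03957 = 0.07392 M.
Ka(NH4+) = Kw/Kb = 1.0e-14 / 1.8 x 10^-5 = 5.56e-10.
[H^+] = sqrt(Ka x [NH4+]) = sqrt(5.56e-10 x 0.07392) = 6.41e-6 M.
pH = -log(6.41e-6) = 5.19.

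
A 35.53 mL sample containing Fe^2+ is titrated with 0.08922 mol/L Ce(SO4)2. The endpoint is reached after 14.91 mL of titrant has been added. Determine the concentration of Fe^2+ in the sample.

0.0374 M

n(Ce(SO4)2) = 0.08922 x 0.01491 = 0.001330 mol.
From the balanced equation, 1 mol Ce(SO4)2 reacts with 1 mol Fe^2+, so n(Fe^2+) = 0.001330 x 1/1 = 0.001330 mol.
[Fe^2+] = 0.001330 / 0.03553 L = 0.0374 M.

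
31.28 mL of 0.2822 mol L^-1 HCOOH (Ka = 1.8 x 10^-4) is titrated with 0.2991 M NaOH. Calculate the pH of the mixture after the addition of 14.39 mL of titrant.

3.72

Initial n(HCOOH) = 0.2822 x 0.03128 = 0.008827 mol.
n(NaOH) added = 0.2991 x 0.01439 = 0.004304 mol, converting that many moles of HCOOH to HCOO-.
Remaining n(HCOOH) = 0.004523 mol; n(HCOO-) = 0.004304 mol.
By Henderson-Hasselbalch, pH = pKa + log([A^-]/[HA]) = 3.74 + log(0.004304/0.004523) = 3.74 + (-0.02) = 3.72.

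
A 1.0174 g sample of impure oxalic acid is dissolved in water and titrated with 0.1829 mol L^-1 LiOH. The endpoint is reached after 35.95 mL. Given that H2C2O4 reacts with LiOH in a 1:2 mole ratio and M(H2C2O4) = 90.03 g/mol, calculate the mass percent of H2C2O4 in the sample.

29.1%

n(LiOH) = 0.1829 x 0.03595 = 0.006575 mol.
n(H2C2O4) = 0.006575 / 2 = 0.003288 mol.
mass of H2C2O4 = 0.003288 x 90.03 = 0.2960 g.
% purity = 0.2960 / 1.0174 x 100 = 29.1%.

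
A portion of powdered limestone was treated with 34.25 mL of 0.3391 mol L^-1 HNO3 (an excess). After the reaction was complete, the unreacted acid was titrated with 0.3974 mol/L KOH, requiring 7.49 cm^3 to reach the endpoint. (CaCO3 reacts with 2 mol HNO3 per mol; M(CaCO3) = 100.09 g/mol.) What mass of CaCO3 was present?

Total n(HNO3) added = 0.3391 x 0.03425 = 0.01161 mol.
n(KOH) used = 0.3974 x 0.007490 = 0.002977 mol, which equals the excess n(HNO3).
So n(HNO3) consumed by the sample = 0.01161 - 0.002977 = 0.008638 mol.
n(CaCO3) = 0.008638 / 2 = 0.004319 mol.
mass = 0.004319 mol x 100.09 g/mol = 0.432 g.

0.432 g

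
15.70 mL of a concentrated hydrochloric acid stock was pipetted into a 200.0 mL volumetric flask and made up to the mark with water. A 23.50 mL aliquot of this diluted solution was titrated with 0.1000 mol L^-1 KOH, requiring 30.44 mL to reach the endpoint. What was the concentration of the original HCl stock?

1.65 M

n(KOH) = 0.1000 x 0.03044 = 0.003044 mol.
n(HCl) in the aliquot = 0.003044 mol.
[diluted HCl] = 0.003044 / 0.02350 = 0.1295 M.
Dilution factor = 200.0/15.70 = 12.74, so [stock] = 0.1295 x 12.74 = 1.65 M.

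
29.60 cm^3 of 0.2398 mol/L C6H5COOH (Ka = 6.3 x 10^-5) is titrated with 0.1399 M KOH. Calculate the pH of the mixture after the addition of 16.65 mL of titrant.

3.89

Initial n(C6H5COOH) = 0.2398 x 0.02960 = 0.007098 mol.
n(KOH) added = 0.1399 x 0.01665 = 0.002329 mol, converting that many moles of C6H5COOH to C6H5COO-.
Remaining n(C6H5COOH) = 0.004769 mol; n(C6H5COO-) = 0.002329 mol.
By Henderson-Hasselbalch, pH = pKa + log([A^-]/[HA]) = 4.20 + log(0.002329/0.004769) = 4.20 + (-0.31) = 3.89.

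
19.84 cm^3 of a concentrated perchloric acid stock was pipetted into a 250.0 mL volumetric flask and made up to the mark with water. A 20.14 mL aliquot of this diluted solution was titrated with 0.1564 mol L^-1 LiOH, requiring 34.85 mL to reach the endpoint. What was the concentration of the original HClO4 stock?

3.41 M

n(LiOH) = 0.1564 x 0.03485 = 0.005451 mol.
n(HClO4) in the aliquot = 0.005451 mol.
[diluted HClO4] = 0.005451 / 0.02014 = 0.2706 M.
Dilution factor = 250.0/19.84 = 12.60, so [stock] = 0.2706 x 12.60 = 3.41 M.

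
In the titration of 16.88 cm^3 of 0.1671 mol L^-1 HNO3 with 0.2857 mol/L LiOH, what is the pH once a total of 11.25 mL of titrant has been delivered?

n(acid) = 0.1671 x 0.01688 = 0.002821 mol; n(LiOH) added = 0.2857 x 0.01125 = 0.003214 mol.
Base is in excess by 0.003214 - 0.002821 = 0.0003935 mol in a total volume of 0.02813 L.
[OH^-] = 0.0003935/0.02813 = 0.01399 M, so pOH = 1.85 and pH = 14.00 - 1.85 = 12.15.

12.15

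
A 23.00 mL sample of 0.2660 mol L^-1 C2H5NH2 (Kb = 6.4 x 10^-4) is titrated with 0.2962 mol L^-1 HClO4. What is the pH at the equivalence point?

5.83

n(C2H5NH2) = 0.2660 x 0.02300 = 0.006118 mol; V(HClO4) at equivalence = 0.006118/0.2962 = 0.02065 L.
At equivalence the base is fully converted to C2H5NH3+; total volume = 0.04365 L, so [C2H5NH3+] = 0.006118/0.04365 = 0.1401 M.
Ka(C2H5NH3+) = Kw/Kb = 1.0e-14 / 6.4 x 10^-4 = 1.56e-11.
[H^+] = sqrt(Ka x [C2H5NH3+]) = sqrt(1.56e-11 x 0.1401) = 1.48e-6 M.
pH = -log(1.48e-6) = 5.83.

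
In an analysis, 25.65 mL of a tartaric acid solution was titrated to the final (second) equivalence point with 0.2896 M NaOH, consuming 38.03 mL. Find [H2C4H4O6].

0.215 M

n(NaOH) = 0.2896 x 0.03803 = 0.01101 mol.
At the final (second) equivalence point, 2 mol OH^- react per mol H2C4H4O6, so n(H2C4H4O6) = 0.01101 / 2 = 0.005507 mol.
[H2C4H4O6] = 0.005507 / 0.02565 L = 0.215 M.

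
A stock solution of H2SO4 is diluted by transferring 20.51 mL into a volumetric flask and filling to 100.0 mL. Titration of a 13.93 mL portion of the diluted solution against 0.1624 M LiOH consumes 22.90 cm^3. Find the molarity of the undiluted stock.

0.651 M

n(LiOH) = 0.1624 x 0.02290 = 0.003719 mol.
n(H2SO4) in the aliquot = 0.003719 x 1/2 = 0.001859 mol.
[diluted H2SO4] = 0.001859 / 0.01393 = 0.1335 M.
Dilution factor = 100.0/20.51 = 4.876, so [stock] = 0.1335 x 4.876 = 0.651 M.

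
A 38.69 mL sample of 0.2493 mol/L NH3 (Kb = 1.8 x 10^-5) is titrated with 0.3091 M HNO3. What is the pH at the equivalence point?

5.06

n(NH3) = 0.2493 x 0.03869 = 0.009645 mol; V(HNO3) at equivalence = 0.009645/0.3091 = 0.03120 L.
At equivalence the base is fully converted to NH4+; total volume = 0.06989 L, so [NH4+] = 0.009645/0.06989 = 0.1380 M.
Ka(NH4+) = Kw/Kb = 1.0e-14 / 1.8 x 10^-5 = 5.56e-10.
[H^+] = sqrt(Ka x [NH4+]) = sqrt(5.56e-10 x 0.1380) = 8.76e-6 M.
pH = -log(8.76e-6) = 5.06.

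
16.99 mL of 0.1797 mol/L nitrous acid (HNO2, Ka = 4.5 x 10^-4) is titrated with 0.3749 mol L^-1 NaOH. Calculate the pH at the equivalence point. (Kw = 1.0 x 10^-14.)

8.22

n(HNO2) = 0.1797 x 0.01699 = 0.003053 mol; V(NaOH) at equivalence = 0.003053/0.3749 = 0.008144 L.
At equivalence all the acid is converted to NO2-; total volume = 0.01699 + 0.008144 = 0.02513 L, so [NO2-] = 0.003053/0.02513 = 0.1215 M.
Kb = Kw/Ka = 1.0e-14 / 4.5 x 10^-4 = 2.22e-11.
[OH^-] = sqrt(Kb x [NO2-]) = sqrt(2.22e-11 x 0.1215) = 1.64e-6 M.
pOH = 5.78, so pH = 14.00 - 5.78 = 8.22.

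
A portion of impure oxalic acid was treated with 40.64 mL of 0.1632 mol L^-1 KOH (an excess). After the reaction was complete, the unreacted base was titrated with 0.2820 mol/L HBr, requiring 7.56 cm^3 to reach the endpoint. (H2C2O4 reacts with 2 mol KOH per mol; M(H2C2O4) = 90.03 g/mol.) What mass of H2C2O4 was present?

0.203 g

Total n(KOH) added = 0.1632 x 0.04064 = 0.006632 mol.
n(HBr) used = 0.2820 x 0.007560 = 0.002132 mol, which equals the excess n(KOH).
So n(KOH) consumed by the sample = 0.006632 - 0.002132 = 0.004501 mol.
n(H2C2O4) = 0.004501 / 2 = 0.002250 mol.
mass = 0.002250 mol x 90.03 g/mol = 0.203 g.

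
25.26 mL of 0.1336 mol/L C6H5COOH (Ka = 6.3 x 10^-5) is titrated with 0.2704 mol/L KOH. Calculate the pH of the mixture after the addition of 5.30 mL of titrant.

Initial n(C6H5COOH) = 0.1336 x 0.02526 = 0.003375 mol.
n(KOH) added = 0.2704 x 0.005300 = 0.001433 mol, converting that many moles of C6H5COOH to C6H5COO-.
Remaining n(C6H5COOH) = 0.001942 mol; n(C6H5COO-) = 0.001433 mol.
By Henderson-Hasselbalch, pH = pKa + log([A^-]/[HA]) = 4.20 + log(0.001433/0.001942) = 4.20 + (-0.13) = 4.07.

4.07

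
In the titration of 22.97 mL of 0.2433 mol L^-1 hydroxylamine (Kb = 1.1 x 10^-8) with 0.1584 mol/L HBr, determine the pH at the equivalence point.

n(NH2OH) = 0.2433 x 0.02297 = 0.005589 mol; V(HBr) at equivalence = 0.005589/0.1584 = 0.03528 L.
At equivalence the base is fully converted to NH3OH+; total volume = 0.05825 L, so [NH3OH+] = 0.005589/0.05825 = 0.09594 M.
Ka(NH3OH+) = Kw/Kb = 1.0e-14 / 1.1 x 10^-8 = 9.09e-7.
[H^+] = sqrt(Ka x [NH3OH+]) = sqrt(9.09e-7 x 0.09594) = 0.000295 M.
pH = -log(0.000295) = 3.53.

3.53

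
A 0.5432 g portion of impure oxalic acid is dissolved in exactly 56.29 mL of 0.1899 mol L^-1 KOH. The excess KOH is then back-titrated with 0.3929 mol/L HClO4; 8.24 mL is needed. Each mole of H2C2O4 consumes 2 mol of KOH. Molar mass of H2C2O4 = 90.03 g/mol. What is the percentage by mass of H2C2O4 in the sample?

Total n(KOH) added = 0.1899 x 0.05629 = 0.01069 mol.
n(HClO4) used = 0.3929 x 0.008240 = 0.003237 mol, which equals the excess n(KOH).
So n(KOH) consumed by the sample = 0.01069 - 0.003237 = 0.007452 mol.
n(H2C2O4) = 0.007452 / 2 = 0.003726 mol.
mass H2C2O4 = 0.003726 x 90.03 = 0.3355 g, so %H2C2O4 = 0.3355/0.5432 x 100 = 61.8%.

61.8%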